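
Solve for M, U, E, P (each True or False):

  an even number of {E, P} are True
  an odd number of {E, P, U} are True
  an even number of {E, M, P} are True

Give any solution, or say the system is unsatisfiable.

M = False; U = True; E = False; P = False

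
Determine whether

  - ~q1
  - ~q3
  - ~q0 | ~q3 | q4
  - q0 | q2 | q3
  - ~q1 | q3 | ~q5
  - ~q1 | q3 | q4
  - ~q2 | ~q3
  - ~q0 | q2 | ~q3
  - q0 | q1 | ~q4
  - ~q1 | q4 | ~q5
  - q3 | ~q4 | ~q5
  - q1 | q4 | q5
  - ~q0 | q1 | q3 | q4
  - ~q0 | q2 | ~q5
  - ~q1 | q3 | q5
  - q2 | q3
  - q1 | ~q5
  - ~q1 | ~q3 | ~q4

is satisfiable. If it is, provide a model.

Unit clause (~q1) forces q1 = False.
Unit clause (~q3) forces q3 = False.
In (q2 | q3) only q2 is left, so q2 = True.
In (q1 | ~q5) only ~q5 is left, so q5 = False.
In (q1 | q4 | q5) only q4 is left, so q4 = True.
In (q0 | q1 | ~q4) only q0 is left, so q0 = True.
All clauses satisfied.

q0 = True, q1 = False, q2 = True, q3 = False, q4 = True, q5 = False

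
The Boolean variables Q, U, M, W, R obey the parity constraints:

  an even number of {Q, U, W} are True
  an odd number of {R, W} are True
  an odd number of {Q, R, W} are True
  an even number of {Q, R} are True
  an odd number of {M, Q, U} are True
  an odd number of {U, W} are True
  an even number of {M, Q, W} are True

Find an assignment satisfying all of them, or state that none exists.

Adding constraints 1, 2, 3, 6 mod 2: every variable appears an even number of times on the left, so the left side is 0.
But the right sides sum to 1 (mod 2). 0 ≠ 1 — the system is inconsistent.

Unsatisfiable — no assignment works.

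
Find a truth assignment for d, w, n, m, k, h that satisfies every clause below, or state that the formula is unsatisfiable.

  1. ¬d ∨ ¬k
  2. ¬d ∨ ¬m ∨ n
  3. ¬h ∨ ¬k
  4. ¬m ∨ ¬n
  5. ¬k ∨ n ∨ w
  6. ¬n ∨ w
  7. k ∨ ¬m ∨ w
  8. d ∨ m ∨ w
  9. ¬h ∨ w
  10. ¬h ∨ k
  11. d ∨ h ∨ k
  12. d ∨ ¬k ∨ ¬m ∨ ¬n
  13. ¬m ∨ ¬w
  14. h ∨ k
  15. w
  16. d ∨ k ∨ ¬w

d=F, w=T, n=T, m=F, k=T, h=F

Unit clause (w) forces w = True.
In (¬m ∨ ¬w) only ¬m is left, so m = False.
Try d = True:
  (¬d ∨ ¬k) forces k = False.
  (¬h ∨ k) forces h = False.
  clause (h ∨ k) is falsified — backtrack.
So d = False.
  then (d ∨ k ∨ ¬w) forces k = True.
  then (¬h ∨ ¬k) forces h = False.
Set n = True.
All clauses satisfied.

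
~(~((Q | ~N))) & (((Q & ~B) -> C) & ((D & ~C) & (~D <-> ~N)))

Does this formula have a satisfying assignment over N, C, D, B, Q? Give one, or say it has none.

N = True, C = False, D = True, B = True, Q = True

  ~(~((Q | ~N))) = True
    ~((Q | ~N)) = False
      Q | ~N = True
        ~N = False
  ((Q & ~B) -> C) & ((D & ~C) & (~D <-> ~N)) = True
    (Q & ~B) -> C = True
      Q & ~B = False
        ~B = False
    (D & ~C) & (~D <-> ~N) = True
      D & ~C = True
        ~C = True
      ~D <-> ~N = True
        ~D = False
        ~N = False
Both conjuncts True, so the formula holds.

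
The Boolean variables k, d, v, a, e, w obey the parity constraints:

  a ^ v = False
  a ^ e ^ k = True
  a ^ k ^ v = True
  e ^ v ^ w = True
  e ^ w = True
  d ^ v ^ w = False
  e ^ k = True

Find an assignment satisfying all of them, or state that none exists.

k = True, d = True, v = False, a = False, e = False, w = True

a ^ v = F ^ F = False ✓
a ^ e ^ k = F ^ F ^ T = True ✓
a ^ k ^ v = F ^ T ^ F = True ✓
e ^ v ^ w = F ^ F ^ T = True ✓
e ^ w = F ^ T = True ✓
d ^ v ^ w = T ^ F ^ T = False ✓
e ^ k = F ^ T = True ✓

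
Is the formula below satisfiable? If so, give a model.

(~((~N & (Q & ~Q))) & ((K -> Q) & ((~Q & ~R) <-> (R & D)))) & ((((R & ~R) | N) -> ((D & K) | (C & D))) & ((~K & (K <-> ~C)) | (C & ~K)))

N = True, C = True, D = True, K = False, R = False, Q = True

  ~((~N & (Q & ~Q))) & ((K -> Q) & ((~Q & ~R) <-> (R & D))) = True
    ~((~N & (Q & ~Q))) = True
      ~N & (Q & ~Q) = False
        ~N = False
        Q & ~Q = False
          ~Q = False
    (K -> Q) & ((~Q & ~R) <-> (R & D)) = True
      K -> Q = True
      (~Q & ~R) <-> (R & D) = True
        ~Q & ~R = False
          ~Q = False
          ~R = True
        R & D = False
  (((R & ~R) | N) -> ((D & K) | (C & D))) & ((~K & (K <-> ~C)) | (C & ~K)) = True
    ((R & ~R) | N) -> ((D & K) | (C & D)) = True
      (R & ~R) | N = True
        R & ~R = False
          ~R = True
      (D & K) | (C & D) = True
        D & K = False
        C & D = True
    (~K & (K <-> ~C)) | (C & ~K) = True
      ~K & (K <-> ~C) = True
        ~K = True
        K <-> ~C = True
          ~C = False
      C & ~K = True
        ~K = True
Both conjuncts True, so the formula holds.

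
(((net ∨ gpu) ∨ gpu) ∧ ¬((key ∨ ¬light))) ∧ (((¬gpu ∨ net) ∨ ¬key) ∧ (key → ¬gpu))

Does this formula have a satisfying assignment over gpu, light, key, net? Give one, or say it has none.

gpu = True, light = True, key = False, net = True

  ((net ∨ gpu) ∨ gpu) ∧ ¬((key ∨ ¬light)) = True
    (net ∨ gpu) ∨ gpu = True
      net ∨ gpu = True
    ¬((key ∨ ¬light)) = True
      key ∨ ¬light = False
        ¬light = False
  ((¬gpu ∨ net) ∨ ¬key) ∧ (key → ¬gpu) = True
    (¬gpu ∨ net) ∨ ¬key = True
      ¬gpu ∨ net = True
        ¬gpu = False
      ¬key = True
    key → ¬gpu = True
      ¬gpu = False
Both conjuncts True, so the formula holds.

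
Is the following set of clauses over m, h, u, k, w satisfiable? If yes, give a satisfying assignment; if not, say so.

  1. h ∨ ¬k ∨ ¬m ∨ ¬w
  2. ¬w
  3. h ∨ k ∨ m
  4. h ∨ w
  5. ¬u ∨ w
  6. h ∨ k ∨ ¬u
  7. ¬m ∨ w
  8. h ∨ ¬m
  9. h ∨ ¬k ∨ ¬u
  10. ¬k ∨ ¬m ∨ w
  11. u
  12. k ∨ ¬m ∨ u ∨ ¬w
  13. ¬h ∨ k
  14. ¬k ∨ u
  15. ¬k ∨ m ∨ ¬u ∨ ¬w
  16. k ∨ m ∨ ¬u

Unsatisfiable — no assignment works.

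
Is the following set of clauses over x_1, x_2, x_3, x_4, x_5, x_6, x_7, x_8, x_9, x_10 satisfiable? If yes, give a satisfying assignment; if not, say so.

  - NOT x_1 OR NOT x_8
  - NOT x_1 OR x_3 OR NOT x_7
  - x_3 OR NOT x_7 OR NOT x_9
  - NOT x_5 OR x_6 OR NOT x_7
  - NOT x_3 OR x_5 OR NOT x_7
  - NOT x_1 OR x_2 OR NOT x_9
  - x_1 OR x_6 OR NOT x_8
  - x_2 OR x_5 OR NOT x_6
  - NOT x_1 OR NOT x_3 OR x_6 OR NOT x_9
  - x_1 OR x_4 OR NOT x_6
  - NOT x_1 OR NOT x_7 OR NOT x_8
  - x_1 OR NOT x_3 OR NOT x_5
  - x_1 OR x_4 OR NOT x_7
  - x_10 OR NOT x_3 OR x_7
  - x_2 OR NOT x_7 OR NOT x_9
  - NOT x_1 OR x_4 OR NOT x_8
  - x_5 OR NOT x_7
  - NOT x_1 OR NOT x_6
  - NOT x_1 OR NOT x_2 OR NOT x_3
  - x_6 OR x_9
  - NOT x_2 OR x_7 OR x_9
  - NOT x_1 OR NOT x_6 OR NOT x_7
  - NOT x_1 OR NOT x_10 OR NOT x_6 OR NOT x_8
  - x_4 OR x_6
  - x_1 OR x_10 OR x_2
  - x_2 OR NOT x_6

Set x_1 = False.
Set x_2 = False.
  then (x_1 OR x_10 OR x_2) forces x_10 = True.
  then (x_2 OR NOT x_6) forces x_6 = False.
  then (x_1 OR x_6 OR NOT x_8) forces x_8 = False.
  then (x_6 OR x_9) forces x_9 = True.
  then (x_4 OR x_6) forces x_4 = True.
  then (x_2 OR NOT x_7 OR NOT x_9) forces x_7 = False.
Set x_3 = False.
Set x_5 = True.
All clauses satisfied.

x_1 = False, x_2 = False, x_3 = False, x_4 = True, x_5 = True, x_6 = False, x_7 = False, x_8 = False, x_9 = True, x_10 = True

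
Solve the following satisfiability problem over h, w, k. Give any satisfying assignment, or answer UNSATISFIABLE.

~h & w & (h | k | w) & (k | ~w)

Unit clause (~h) forces h = False.
Unit clause (w) forces w = True.
In (k | ~w) only k is left, so k = True.
Check each clause:
  (~h): ~h holds.
  (w): w holds.
  (h | k | w): k holds.
  (k | ~w): k holds.
All clauses satisfied.

h = False, w = True, k = True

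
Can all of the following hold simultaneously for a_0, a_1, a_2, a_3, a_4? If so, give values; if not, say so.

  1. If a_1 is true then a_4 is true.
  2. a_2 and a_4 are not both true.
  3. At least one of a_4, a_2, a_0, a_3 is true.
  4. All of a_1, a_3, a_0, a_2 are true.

Case a_1 = True:
  (1) with a_1=T forces a_4 = True.
  (2) with a_4=T forces a_2 = False.
  Constraint (4) is violated (a_2=F) — contradiction.
Case a_1 = False:
  Constraint (4) is violated (a_1=F) — contradiction.
Both cases fail — unsatisfiable.

Unsatisfiable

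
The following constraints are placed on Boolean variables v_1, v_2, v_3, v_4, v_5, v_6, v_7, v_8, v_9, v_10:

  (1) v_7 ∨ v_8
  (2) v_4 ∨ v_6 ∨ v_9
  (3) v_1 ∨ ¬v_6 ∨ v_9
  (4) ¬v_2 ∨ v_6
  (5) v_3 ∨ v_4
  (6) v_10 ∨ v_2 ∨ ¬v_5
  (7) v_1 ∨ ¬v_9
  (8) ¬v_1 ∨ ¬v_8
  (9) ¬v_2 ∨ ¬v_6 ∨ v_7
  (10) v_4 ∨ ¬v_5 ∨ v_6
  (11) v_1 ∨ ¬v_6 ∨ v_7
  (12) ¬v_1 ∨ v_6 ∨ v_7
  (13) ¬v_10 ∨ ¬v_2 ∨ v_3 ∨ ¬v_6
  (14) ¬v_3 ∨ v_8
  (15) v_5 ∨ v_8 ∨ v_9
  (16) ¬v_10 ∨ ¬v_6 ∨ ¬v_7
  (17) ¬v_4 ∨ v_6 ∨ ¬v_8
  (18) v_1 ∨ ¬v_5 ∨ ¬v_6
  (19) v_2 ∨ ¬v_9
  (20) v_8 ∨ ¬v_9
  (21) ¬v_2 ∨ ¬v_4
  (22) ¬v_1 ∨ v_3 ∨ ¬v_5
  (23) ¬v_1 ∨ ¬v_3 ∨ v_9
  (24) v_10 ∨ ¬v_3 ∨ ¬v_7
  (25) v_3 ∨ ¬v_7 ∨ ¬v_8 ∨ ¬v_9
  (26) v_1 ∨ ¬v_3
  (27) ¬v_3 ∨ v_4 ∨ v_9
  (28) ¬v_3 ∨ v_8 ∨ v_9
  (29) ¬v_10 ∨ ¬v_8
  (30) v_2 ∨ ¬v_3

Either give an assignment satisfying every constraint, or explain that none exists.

Set v_1 = False.
  then (v_1 ∨ ¬v_9) forces v_9 = False.
  then (v_1 ∨ ¬v_3) forces v_3 = False.
  then (v_1 ∨ ¬v_6 ∨ v_9) forces v_6 = False.
  then (¬v_2 ∨ v_6) forces v_2 = False.
  then (v_3 ∨ v_4) forces v_4 = True.
  then (¬v_4 ∨ v_6 ∨ ¬v_8) forces v_8 = False.
  then (v_7 ∨ v_8) forces v_7 = True.
  then (v_5 ∨ v_8 ∨ v_9) forces v_5 = True.
  then (v_10 ∨ v_2 ∨ ¬v_5) forces v_10 = True.
All clauses satisfied.

v_1: False, v_2: False, v_3: False, v_4: True, v_5: True, v_6: False, v_7: True, v_8: False, v_9: False, v_10: True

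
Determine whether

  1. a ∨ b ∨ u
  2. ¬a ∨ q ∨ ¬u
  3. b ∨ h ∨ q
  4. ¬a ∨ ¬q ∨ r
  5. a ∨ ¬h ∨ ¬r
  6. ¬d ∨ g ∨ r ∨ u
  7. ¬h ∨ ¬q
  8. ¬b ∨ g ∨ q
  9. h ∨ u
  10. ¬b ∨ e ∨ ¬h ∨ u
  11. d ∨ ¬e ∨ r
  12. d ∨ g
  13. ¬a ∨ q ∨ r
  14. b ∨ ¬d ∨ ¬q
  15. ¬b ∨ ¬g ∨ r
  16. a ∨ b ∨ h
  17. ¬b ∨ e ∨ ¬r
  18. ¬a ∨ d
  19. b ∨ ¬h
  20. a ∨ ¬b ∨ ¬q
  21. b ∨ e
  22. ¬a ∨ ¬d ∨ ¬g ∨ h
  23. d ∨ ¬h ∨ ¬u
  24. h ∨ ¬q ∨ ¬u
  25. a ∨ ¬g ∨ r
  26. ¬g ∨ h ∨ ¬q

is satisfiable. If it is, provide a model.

Set r = True.
Set u = False.
  then (h ∨ u) forces h = True.
  then (b ∨ ¬h) forces b = True.
  then (a ∨ ¬h ∨ ¬r) forces a = True.
  then (¬h ∨ ¬q) forces q = False.
  then (¬b ∨ g ∨ q) forces g = True.
  then (¬b ∨ e ∨ ¬h ∨ u) forces e = True.
  then (¬a ∨ d) forces d = True.
All clauses satisfied.

r=T; u=F; g=T; q=F; b=T; h=T; e=T; a=T; d=T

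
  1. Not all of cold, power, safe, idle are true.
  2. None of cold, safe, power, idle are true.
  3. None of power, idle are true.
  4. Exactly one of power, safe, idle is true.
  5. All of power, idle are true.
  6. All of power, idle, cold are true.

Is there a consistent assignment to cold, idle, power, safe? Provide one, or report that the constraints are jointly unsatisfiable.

No satisfying assignment exists.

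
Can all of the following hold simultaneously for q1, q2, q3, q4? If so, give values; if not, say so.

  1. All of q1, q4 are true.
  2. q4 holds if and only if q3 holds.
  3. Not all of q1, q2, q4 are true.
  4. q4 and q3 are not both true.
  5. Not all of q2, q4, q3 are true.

Case q1 = True:
  (1) forces q4 = True.
  (2) with q4=T forces q3 = True.
  Constraint (4) is violated (q4=T, q3=T) — contradiction.
Case q1 = False:
  Constraint (1) is violated (q1=F) — contradiction.
Both cases fail — unsatisfiable.

Unsatisfiable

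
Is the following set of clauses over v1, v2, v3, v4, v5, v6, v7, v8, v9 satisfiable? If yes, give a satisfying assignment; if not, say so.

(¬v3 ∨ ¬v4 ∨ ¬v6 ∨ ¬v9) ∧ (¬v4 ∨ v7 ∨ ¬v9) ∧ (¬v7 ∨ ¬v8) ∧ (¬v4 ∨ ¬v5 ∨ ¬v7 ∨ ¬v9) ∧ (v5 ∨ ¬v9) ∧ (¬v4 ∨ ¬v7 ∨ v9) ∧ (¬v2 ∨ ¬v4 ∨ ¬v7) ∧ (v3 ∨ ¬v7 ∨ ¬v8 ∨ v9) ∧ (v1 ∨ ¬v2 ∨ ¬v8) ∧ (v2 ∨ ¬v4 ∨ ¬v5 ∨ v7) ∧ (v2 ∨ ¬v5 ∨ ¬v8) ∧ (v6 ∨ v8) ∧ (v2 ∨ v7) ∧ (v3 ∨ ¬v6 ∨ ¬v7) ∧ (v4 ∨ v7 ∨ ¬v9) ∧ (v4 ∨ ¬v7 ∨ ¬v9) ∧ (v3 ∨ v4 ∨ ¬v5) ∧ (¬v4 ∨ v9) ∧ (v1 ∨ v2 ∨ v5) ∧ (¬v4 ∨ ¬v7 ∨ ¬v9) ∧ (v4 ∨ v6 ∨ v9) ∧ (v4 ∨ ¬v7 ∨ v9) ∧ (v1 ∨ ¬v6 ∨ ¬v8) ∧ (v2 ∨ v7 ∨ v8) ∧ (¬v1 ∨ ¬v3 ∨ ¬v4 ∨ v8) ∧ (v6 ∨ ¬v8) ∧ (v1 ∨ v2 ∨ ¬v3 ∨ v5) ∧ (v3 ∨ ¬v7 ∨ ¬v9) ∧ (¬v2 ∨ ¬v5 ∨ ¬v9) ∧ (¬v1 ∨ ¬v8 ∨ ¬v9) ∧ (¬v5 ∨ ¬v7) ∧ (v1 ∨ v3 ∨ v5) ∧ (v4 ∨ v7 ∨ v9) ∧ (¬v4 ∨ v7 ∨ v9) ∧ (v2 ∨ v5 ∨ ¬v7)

Unsatisfiable — no assignment works.

Case v5 = True:
  (¬v5 ∨ ¬v7) forces v7 = False.
  (v2 ∨ v7) forces v2 = True.
  (¬v2 ∨ ¬v5 ∨ ¬v9) forces v9 = False.
  (¬v4 ∨ v9) forces v4 = False.
  Clause (v4 ∨ v7 ∨ v9) is falsified — contradiction.
Case v5 = False:
  (v5 ∨ ¬v9) forces v9 = False.
  (¬v4 ∨ v9) forces v4 = False.
  (v4 ∨ v6 ∨ v9) forces v6 = True.
  (v4 ∨ ¬v7 ∨ v9) forces v7 = False.
  Clause (v4 ∨ v7 ∨ v9) is falsified — contradiction.
Both cases fail, so the formula is unsatisfiable.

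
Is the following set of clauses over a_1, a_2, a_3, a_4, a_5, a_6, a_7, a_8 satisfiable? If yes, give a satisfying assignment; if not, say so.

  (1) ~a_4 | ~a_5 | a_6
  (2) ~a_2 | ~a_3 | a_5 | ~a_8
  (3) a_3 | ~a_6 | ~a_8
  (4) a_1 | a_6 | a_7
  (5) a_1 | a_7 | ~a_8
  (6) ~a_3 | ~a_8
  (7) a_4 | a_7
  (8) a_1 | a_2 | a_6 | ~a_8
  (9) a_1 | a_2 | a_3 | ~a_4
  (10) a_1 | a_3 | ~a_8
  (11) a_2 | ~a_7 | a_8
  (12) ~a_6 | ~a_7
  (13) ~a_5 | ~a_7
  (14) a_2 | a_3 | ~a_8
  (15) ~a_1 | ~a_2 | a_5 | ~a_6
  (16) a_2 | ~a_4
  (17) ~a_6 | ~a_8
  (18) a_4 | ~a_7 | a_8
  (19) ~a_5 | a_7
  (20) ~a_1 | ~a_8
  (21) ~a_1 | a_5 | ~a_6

a_1 = True, a_2 = True, a_3 = False, a_4 = True, a_5 = False, a_6 = False, a_7 = True, a_8 = False

Set a_1 = True.
  then (~a_1 | ~a_8) forces a_8 = False.
Try a_2 = False:
  (a_2 | ~a_7 | a_8) forces a_7 = False.
  (a_4 | a_7) forces a_4 = True.
  clause (a_2 | ~a_4) is falsified — backtrack.
So a_2 = True.
Set a_3 = False.
Set a_4 = True.
Try a_5 = True:
  (~a_4 | ~a_5 | a_6) forces a_6 = True.
  (~a_6 | ~a_7) forces a_7 = False.
  clause (~a_5 | a_7) is falsified — backtrack.
So a_5 = False.
  then (~a_1 | ~a_2 | a_5 | ~a_6) forces a_6 = False.
Set a_7 = True.
All clauses satisfied.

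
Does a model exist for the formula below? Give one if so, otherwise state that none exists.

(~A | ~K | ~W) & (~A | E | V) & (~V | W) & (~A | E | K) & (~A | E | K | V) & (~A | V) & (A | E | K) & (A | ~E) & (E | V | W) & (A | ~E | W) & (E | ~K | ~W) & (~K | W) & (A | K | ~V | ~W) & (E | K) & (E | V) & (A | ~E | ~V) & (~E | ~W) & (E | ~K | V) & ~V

UNSATISFIABLE

Case V = True:
  Clause (~V) is falsified — contradiction.
Case V = False:
  (~A | V) forces A = False.
  (A | ~E) forces E = False.
  Clause (E | V) is falsified — contradiction.
Both cases fail, so the formula is unsatisfiable.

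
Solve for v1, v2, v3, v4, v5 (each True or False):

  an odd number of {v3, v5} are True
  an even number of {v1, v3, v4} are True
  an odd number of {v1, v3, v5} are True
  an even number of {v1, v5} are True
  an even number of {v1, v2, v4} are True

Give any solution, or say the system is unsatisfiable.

v1 = False, v2 = True, v3 = True, v4 = True, v5 = False

{v3, v5}: 1 true → odd ✓
{v1, v3, v4}: 2 true → even ✓
{v1, v3, v5}: 1 true → odd ✓
{v1, v5}: 0 true → even ✓
{v1, v2, v4}: 2 true → even ✓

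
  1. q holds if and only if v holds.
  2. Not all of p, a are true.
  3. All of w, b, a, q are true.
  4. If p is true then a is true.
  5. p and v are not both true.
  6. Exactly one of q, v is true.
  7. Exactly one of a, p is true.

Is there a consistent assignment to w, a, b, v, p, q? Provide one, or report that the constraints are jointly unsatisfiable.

Unsatisfiable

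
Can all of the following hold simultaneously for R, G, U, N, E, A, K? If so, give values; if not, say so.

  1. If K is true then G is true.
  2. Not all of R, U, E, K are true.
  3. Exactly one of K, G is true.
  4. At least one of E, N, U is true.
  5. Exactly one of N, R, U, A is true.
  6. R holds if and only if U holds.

R=F; G=T; U=F; N=T; E=F; A=F; K=F

  (1) K=F ⇒ G: vacuous ✓
  (2) {R, U, E, K}: 0/4 true — not all ✓
  (3) {K, G}: 1 true — exactly one ✓
  (4) {E, N, U}: 1 true — at least one ✓
  (5) {N, R, U, A}: 1 true — exactly one ✓
  (6) R=F, U=F — same ✓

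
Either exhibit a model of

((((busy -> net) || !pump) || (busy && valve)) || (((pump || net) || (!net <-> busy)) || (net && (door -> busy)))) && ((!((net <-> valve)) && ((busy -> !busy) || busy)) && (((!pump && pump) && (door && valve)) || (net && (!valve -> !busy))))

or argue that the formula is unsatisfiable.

valve = False, pump = False, door = True, net = True, busy = False

  (((busy -> net) || !pump) || (busy && valve)) || (((pump || net) || (!net <-> busy)) || (net && (door -> busy))) = True
    ((busy -> net) || !pump) || (busy && valve) = True
      (busy -> net) || !pump = True
        busy -> net = True
        !pump = True
      busy && valve = False
    ((pump || net) || (!net <-> busy)) || (net && (door -> busy)) = True
      (pump || net) || (!net <-> busy) = True
        pump || net = True
        !net <-> busy = True
          !net = False
      net && (door -> busy) = False
        door -> busy = False
  (!((net <-> valve)) && ((busy -> !busy) || busy)) && (((!pump && pump) && (door && valve)) || (net && (!valve -> !busy))) = True
    !((net <-> valve)) && ((busy -> !busy) || busy) = True
      !((net <-> valve)) = True
        net <-> valve = False
      (busy -> !busy) || busy = True
        busy -> !busy = True
          !busy = True
    ((!pump && pump) && (door && valve)) || (net && (!valve -> !busy)) = True
      (!pump && pump) && (door && valve) = False
        !pump && pump = False
          !pump = True
        door && valve = False
      net && (!valve -> !busy) = True
        !valve -> !busy = True
          !valve = True
          !busy = True
Both conjuncts True, so the formula holds.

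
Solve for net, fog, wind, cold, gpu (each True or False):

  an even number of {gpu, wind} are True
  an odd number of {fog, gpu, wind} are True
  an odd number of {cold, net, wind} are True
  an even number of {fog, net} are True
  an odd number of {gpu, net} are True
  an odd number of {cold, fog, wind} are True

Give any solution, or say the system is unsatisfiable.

net = True, fog = True, wind = False, cold = False, gpu = False

{gpu, wind}: 0 true → even ✓
{fog, gpu, wind}: 1 true → odd ✓
{cold, net, wind}: 1 true → odd ✓
{fog, net}: 2 true → even ✓
{gpu, net}: 1 true → odd ✓
{cold, fog, wind}: 1 true → odd ✓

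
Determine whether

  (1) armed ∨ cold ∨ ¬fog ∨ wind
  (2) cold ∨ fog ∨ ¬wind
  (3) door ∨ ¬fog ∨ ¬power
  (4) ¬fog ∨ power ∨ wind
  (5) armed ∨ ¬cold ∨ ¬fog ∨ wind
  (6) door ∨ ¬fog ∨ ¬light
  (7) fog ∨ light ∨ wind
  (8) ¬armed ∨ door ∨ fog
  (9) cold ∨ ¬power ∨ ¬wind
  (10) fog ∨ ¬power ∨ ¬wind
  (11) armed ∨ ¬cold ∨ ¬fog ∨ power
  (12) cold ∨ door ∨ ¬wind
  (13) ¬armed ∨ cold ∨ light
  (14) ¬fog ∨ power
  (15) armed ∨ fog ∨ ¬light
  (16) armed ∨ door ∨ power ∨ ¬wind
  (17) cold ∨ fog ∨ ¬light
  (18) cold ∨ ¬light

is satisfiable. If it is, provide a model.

fog=F, power=F, armed=T, cold=T, door=T, light=F, wind=T

Set fog = False.
Set power = False.
Set armed = True.
  then (¬armed ∨ door ∨ fog) forces door = True.
Set cold = True.
Set light = False.
  then (fog ∨ light ∨ wind) forces wind = True.
All clauses satisfied.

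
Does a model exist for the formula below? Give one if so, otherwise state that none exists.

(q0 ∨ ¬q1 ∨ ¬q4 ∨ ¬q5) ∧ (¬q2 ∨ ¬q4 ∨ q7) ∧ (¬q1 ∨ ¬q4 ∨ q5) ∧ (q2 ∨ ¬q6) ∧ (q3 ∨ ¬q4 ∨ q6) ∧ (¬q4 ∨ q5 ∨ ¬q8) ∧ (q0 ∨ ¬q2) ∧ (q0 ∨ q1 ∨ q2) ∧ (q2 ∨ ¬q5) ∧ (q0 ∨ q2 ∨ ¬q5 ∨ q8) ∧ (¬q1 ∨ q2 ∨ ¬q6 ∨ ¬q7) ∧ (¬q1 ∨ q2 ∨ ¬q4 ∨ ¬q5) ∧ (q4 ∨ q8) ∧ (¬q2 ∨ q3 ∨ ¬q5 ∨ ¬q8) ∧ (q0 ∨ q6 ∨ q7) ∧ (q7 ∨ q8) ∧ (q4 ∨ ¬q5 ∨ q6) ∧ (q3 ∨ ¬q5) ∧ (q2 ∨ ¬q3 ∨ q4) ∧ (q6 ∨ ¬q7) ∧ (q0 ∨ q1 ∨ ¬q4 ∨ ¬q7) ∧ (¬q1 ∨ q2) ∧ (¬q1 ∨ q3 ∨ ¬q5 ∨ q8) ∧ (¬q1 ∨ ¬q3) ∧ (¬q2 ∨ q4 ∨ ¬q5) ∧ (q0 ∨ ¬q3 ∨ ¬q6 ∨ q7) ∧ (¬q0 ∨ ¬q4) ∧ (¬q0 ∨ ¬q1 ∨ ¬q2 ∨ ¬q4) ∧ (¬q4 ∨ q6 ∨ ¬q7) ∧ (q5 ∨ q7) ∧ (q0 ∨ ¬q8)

q0 = True, q1 = False, q2 = True, q3 = True, q4 = False, q5 = False, q6 = True, q7 = True, q8 = True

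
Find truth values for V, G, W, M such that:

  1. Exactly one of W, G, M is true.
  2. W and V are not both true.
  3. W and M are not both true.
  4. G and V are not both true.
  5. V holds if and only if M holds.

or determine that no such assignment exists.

V = False, G = False, W = True, M = False

  (1) {W, G, M}: 1 true — exactly one ✓
  (2) W=T, V=F — not both ✓
  (3) W=T, M=F — not both ✓
  (4) G=F, V=F — not both ✓
  (5) V=F, M=F — same ✓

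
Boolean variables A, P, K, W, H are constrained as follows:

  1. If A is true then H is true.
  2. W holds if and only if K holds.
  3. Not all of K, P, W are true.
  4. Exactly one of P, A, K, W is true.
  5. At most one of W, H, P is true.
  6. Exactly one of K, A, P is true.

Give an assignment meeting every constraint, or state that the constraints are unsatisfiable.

A=T; P=F; K=F; W=F; H=T

  (1) A=T ⇒ H: T ✓
  (2) W=F, K=F — same ✓
  (3) {K, P, W}: 0/3 true — not all ✓
  (4) {P, A, K, W}: 1 true — exactly one ✓
  (5) {W, H, P}: 1 true — at most one ✓
  (6) {K, A, P}: 1 true — exactly one ✓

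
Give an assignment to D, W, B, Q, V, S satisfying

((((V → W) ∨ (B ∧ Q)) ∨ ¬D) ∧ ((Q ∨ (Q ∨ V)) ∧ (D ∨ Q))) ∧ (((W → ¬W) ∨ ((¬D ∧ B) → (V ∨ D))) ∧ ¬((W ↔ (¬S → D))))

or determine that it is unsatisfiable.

D=T; W=F; B=F; Q=T; V=F; S=T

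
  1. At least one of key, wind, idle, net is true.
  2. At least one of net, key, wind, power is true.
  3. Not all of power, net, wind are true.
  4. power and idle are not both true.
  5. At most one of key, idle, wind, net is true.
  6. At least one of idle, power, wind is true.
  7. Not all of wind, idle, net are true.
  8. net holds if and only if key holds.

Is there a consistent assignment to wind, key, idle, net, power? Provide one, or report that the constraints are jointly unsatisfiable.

wind=T, key=F, idle=F, net=F, power=F

  (1) {key, wind, idle, net}: 1 true — at least one ✓
  (2) {net, key, wind, power}: 1 true — at least one ✓
  (3) {power, net, wind}: 1/3 true — not all ✓
  (4) power=F, idle=F — not both ✓
  (5) {key, idle, wind, net}: 1 true — at most one ✓
  (6) {idle, power, wind}: 1 true — at least one ✓
  (7) {wind, idle, net}: 1/3 true — not all ✓
  (8) net=F, key=F — same ✓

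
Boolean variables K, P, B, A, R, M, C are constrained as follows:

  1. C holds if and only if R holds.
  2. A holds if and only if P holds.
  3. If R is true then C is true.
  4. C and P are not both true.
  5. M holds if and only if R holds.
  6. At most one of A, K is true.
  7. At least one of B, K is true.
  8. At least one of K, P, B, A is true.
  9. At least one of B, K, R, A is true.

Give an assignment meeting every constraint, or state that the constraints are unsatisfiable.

K: False, P: False, B: True, A: False, R: False, M: False, C: False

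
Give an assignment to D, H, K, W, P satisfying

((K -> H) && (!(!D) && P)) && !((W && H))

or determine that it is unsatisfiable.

D: True, H: False, K: False, W: False, P: True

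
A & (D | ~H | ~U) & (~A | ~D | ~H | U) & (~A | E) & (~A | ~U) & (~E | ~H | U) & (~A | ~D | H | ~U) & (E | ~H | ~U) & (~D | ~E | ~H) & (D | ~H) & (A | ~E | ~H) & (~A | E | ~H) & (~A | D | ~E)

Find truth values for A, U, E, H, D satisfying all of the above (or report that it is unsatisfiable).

Unit clause (A) forces A = True.
In (~A | E) only E is left, so E = True.
In (~A | ~U) only ~U is left, so U = False.
In (~E | ~H | U) only ~H is left, so H = False.
In (~A | D | ~E) only D is left, so D = True.
All clauses satisfied.

A = True; U = False; E = True; H = False; D = True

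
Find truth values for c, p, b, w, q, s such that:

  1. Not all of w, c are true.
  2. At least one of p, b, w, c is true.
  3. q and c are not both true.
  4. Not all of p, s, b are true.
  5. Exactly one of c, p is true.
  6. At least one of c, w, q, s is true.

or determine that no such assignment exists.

c: False, p: True, b: False, w: False, q: False, s: True

  (1) {w, c}: 0/2 true — not all ✓
  (2) {p, b, w, c}: 1 true — at least one ✓
  (3) q=F, c=F — not both ✓
  (4) {p, s, b}: 2/3 true — not all ✓
  (5) {c, p}: 1 true — exactly one ✓
  (6) {c, w, q, s}: 1 true — at least one ✓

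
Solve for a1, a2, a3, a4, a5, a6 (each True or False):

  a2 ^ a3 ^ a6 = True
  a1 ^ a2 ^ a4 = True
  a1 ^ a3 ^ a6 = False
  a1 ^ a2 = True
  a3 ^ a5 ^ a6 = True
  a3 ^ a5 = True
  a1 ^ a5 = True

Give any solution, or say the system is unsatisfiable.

a1=T; a2=F; a3=T; a4=F; a5=F; a6=F

a2 ^ a3 ^ a6 = F ^ T ^ F = True ✓
a1 ^ a2 ^ a4 = T ^ F ^ F = True ✓
a1 ^ a3 ^ a6 = T ^ T ^ F = False ✓
a1 ^ a2 = T ^ F = True ✓
a3 ^ a5 ^ a6 = T ^ F ^ F = True ✓
a3 ^ a5 = T ^ F = True ✓
a1 ^ a5 = T ^ F = True ✓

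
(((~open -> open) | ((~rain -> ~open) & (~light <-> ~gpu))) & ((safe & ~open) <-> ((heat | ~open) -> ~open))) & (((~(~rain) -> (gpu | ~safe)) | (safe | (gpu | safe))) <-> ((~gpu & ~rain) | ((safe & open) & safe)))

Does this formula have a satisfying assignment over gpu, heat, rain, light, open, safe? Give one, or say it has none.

gpu = False; heat = False; rain = False; light = False; open = False; safe = True

  ((~open -> open) | ((~rain -> ~open) & (~light <-> ~gpu))) & ((safe & ~open) <-> ((heat | ~open) -> ~open)) = True
    (~open -> open) | ((~rain -> ~open) & (~light <-> ~gpu)) = True
      ~open -> open = False
        ~open = True
      (~rain -> ~open) & (~light <-> ~gpu) = True
        ~rain -> ~open = True
          ~rain = True
          ~open = True
        ~light <-> ~gpu = True
          ~light = True
          ~gpu = True
    (safe & ~open) <-> ((heat | ~open) -> ~open) = True
      safe & ~open = True
        ~open = True
      (heat | ~open) -> ~open = True
        heat | ~open = True
          ~open = True
        ~open = True
  ((~(~rain) -> (gpu | ~safe)) | (safe | (gpu | safe))) <-> ((~gpu & ~rain) | ((safe & open) & safe)) = True
    (~(~rain) -> (gpu | ~safe)) | (safe | (gpu | safe)) = True
      ~(~rain) -> (gpu | ~safe) = True
        ~(~rain) = False
          ~rain = True
        gpu | ~safe = False
          ~safe = False
      safe | (gpu | safe) = True
        gpu | safe = True
    (~gpu & ~rain) | ((safe & open) & safe) = True
      ~gpu & ~rain = True
        ~gpu = True
        ~rain = True
      (safe & open) & safe = False
        safe & open = False
Both conjuncts True, so the formula holds.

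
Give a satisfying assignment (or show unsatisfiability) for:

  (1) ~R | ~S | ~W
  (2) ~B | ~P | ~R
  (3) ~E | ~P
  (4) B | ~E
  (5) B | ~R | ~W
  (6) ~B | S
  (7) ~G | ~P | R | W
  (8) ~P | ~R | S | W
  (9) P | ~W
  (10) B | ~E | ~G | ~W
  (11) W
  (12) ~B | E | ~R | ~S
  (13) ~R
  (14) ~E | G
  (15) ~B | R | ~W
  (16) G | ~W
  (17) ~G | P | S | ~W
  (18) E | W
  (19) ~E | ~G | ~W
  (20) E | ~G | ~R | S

G = True; P = True; E = False; W = True; R = False; S = True; B = False

Unit clause (W) forces W = True.
Unit clause (~R) forces R = False.
In (~B | R | ~W) only ~B is left, so B = False.
In (G | ~W) only G is left, so G = True.
In (~E | ~G | ~W) only ~E is left, so E = False.
In (P | ~W) only P is left, so P = True.
Set S = True.
All clauses satisfied.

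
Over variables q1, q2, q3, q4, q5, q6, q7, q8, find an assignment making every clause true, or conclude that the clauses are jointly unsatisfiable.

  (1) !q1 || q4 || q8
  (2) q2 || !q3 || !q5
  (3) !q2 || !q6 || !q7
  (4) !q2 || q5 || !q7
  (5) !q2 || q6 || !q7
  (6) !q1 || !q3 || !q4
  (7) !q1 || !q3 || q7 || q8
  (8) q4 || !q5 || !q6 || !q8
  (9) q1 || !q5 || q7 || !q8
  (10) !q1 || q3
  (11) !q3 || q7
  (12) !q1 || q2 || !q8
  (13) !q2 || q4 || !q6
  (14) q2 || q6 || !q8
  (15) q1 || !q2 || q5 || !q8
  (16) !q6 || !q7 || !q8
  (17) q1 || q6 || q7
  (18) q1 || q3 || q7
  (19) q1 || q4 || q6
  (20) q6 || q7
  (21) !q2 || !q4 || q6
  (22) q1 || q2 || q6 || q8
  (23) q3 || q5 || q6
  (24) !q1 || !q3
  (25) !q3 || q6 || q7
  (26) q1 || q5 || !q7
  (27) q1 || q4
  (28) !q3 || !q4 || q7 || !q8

q1=F, q2=F, q3=F, q4=T, q5=T, q6=T, q7=T, q8=F

Set q1 = False.
  then (q1 || q4) forces q4 = True.
Try q2 = True:
  (!q2 || !q4 || q6) forces q6 = True.
  (!q2 || !q6 || !q7) forces q7 = False.
  (!q3 || q7) forces q3 = False.
  clause (q1 || q3 || q7) is falsified — backtrack.
So q2 = False.
Set q3 = False.
  then (q1 || q3 || q7) forces q7 = True.
  then (q1 || q5 || !q7) forces q5 = True.
Set q6 = True.
  then (!q6 || !q7 || !q8) forces q8 = False.
All clauses satisfied.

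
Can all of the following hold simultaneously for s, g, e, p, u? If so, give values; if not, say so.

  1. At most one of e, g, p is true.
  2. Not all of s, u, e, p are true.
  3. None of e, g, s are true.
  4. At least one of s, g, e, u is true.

s: False, g: False, e: False, p: True, u: True

  (1) {e, g, p}: 1 true — at most one ✓
  (2) {s, u, e, p}: 2/4 true — not all ✓
  (3) {e, g, s}: 0 true — none ✓
  (4) {s, g, e, u}: 1 true — at least one ✓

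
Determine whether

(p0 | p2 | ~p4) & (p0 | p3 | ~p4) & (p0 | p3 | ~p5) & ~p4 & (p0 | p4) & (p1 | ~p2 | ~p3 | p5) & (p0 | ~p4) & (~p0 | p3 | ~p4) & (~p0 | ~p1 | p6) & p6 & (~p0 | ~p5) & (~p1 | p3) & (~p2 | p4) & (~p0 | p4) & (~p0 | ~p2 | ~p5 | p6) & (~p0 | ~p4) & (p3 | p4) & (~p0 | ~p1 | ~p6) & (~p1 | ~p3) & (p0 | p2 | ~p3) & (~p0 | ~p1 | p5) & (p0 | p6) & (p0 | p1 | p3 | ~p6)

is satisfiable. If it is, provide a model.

Unsatisfiable

Case p4 = True:
  Clause (~p4) is falsified — contradiction.
Case p4 = False:
  (p0 | p4) forces p0 = True.
  Clause (~p0 | p4) is falsified — contradiction.
Both cases fail, so the formula is unsatisfiable.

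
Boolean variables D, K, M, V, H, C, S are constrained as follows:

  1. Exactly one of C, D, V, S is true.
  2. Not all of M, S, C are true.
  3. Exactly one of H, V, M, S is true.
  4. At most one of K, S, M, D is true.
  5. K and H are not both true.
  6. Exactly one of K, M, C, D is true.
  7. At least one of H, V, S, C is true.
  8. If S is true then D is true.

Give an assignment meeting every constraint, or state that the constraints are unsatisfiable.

D=F, K=T, M=F, V=T, H=F, C=F, S=F

  (1) {C, D, V, S}: 1 true — exactly one ✓
  (2) {M, S, C}: 0/3 true — not all ✓
  (3) {H, V, M, S}: 1 true — exactly one ✓
  (4) {K, S, M, D}: 1 true — at most one ✓
  (5) K=T, H=F — not both ✓
  (6) {K, M, C, D}: 1 true — exactly one ✓
  (7) {H, V, S, C}: 1 true — at least one ✓
  (8) S=F ⇒ D: vacuous ✓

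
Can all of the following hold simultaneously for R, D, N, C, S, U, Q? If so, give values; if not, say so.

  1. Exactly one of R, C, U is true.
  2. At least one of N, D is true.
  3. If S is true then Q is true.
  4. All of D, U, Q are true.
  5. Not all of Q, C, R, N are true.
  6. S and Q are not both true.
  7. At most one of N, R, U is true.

R = False, D = True, N = False, C = False, S = False, U = True, Q = True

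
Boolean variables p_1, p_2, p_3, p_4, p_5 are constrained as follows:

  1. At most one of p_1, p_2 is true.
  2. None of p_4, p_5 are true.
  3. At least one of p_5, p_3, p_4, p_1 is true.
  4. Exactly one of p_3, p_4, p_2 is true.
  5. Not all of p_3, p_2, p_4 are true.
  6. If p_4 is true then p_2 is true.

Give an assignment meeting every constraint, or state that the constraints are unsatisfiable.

p_1: False, p_2: False, p_3: True, p_4: False, p_5: False

  (1) {p_1, p_2}: 0 true — at most one ✓
  (2) {p_4, p_5}: 0 true — none ✓
  (3) {p_5, p_3, p_4, p_1}: 1 true — at least one ✓
  (4) {p_3, p_4, p_2}: 1 true — exactly one ✓
  (5) {p_3, p_2, p_4}: 1/3 true — not all ✓
  (6) p_4=F ⇒ p_2: vacuous ✓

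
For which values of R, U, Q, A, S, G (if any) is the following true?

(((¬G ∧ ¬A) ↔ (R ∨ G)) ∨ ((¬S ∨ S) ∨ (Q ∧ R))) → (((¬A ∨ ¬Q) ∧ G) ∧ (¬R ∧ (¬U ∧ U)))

Unsatisfiable

Case S = True: the formula simplifies to ((¬A ∨ ¬Q) ∧ G) ∧ (¬R ∧ (¬U ∧ U)).
  U = True: the conjunct ¬U is False.
  U = False: the conjunct U is False.
Case S = False: the formula simplifies to ((¬A ∨ ¬Q) ∧ G) ∧ (¬R ∧ (¬U ∧ U)).
  U = True: the conjunct ¬U is False.
  U = False: the conjunct U is False.
Both cases fail — unsatisfiable.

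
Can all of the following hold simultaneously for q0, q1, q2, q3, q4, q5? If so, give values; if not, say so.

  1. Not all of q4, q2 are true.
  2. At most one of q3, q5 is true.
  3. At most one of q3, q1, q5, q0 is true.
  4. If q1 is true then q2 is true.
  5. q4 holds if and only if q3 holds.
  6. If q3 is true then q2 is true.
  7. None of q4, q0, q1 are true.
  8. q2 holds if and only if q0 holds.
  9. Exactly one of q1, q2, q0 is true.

No satisfying assignment exists.

Case q0 = True:
  Constraint (7) is violated (q0=T) — contradiction.
Case q0 = False:
  (7) forces q4 = False.
  (5) with q4=F forces q3 = False.
  (7) forces q1 = False.
  (8) with q0=F forces q2 = False.
  Constraint (9) is violated (q1=F, q2=F, q0=F) — contradiction.
Both cases fail — unsatisfiable.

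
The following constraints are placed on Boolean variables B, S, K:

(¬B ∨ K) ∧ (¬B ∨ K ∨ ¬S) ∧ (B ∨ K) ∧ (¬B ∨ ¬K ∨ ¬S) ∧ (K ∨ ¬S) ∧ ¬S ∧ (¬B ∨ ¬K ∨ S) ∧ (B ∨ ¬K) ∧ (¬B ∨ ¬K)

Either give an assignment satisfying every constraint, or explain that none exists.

Case B = True:
  (¬B ∨ K) forces K = True.
  Clause (¬B ∨ ¬K) is falsified — contradiction.
Case B = False:
  (B ∨ K) forces K = True.
  Clause (B ∨ ¬K) is falsified — contradiction.
Both cases fail, so the formula is unsatisfiable.

Unsatisfiable — no assignment works.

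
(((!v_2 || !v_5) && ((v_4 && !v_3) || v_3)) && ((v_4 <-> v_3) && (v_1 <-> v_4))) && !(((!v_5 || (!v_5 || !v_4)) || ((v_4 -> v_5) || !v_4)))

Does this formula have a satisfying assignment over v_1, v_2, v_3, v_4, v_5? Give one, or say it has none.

UNSATISFIABLE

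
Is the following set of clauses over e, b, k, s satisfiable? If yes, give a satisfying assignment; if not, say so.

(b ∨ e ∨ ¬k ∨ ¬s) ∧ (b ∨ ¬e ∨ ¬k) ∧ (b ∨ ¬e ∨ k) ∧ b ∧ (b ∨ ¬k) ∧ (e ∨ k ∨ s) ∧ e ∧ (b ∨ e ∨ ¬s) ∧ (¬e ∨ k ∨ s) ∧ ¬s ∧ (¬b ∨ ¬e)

Unsatisfiable

Case e = True:
  (b) forces b = True.
  Clause (¬b ∨ ¬e) is falsified — contradiction.
Case e = False:
  Clause (e) is falsified — contradiction.
Both cases fail, so the formula is unsatisfiable.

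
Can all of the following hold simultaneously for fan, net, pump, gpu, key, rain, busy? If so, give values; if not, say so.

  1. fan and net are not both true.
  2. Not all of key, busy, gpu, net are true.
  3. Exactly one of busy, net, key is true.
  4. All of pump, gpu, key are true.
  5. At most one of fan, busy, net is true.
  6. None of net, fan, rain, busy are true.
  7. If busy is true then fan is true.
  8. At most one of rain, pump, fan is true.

fan: False; net: False; pump: True; gpu: True; key: True; rain: False; busy: False

  (1) fan=F, net=F — not both ✓
  (2) {key, busy, gpu, net}: 2/4 true — not all ✓
  (3) {busy, net, key}: 1 true — exactly one ✓
  (4) {pump, gpu, key}: all 3 true ✓
  (5) {fan, busy, net}: 0 true — at most one ✓
  (6) {net, fan, rain, busy}: 0 true — none ✓
  (7) busy=F ⇒ fan: vacuous ✓
  (8) {rain, pump, fan}: 1 true — at most one ✓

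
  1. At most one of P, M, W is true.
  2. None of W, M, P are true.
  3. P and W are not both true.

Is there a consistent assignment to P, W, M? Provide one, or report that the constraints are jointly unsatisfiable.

P = False, W = False, M = False

  (1) {P, M, W}: 0 true — at most one ✓
  (2) {W, M, P}: 0 true — none ✓
  (3) P=F, W=F — not both ✓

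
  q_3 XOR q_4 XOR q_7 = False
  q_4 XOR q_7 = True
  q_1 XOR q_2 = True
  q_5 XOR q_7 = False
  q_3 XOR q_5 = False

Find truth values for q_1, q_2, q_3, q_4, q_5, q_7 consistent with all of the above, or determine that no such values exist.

q_1 = True, q_2 = False, q_3 = True, q_4 = False, q_5 = True, q_7 = True

q_3 XOR q_4 XOR q_7 = T XOR F XOR T = False ✓
q_4 XOR q_7 = F XOR T = True ✓
q_1 XOR q_2 = T XOR F = True ✓
q_5 XOR q_7 = T XOR T = False ✓
q_3 XOR q_5 = T XOR T = False ✓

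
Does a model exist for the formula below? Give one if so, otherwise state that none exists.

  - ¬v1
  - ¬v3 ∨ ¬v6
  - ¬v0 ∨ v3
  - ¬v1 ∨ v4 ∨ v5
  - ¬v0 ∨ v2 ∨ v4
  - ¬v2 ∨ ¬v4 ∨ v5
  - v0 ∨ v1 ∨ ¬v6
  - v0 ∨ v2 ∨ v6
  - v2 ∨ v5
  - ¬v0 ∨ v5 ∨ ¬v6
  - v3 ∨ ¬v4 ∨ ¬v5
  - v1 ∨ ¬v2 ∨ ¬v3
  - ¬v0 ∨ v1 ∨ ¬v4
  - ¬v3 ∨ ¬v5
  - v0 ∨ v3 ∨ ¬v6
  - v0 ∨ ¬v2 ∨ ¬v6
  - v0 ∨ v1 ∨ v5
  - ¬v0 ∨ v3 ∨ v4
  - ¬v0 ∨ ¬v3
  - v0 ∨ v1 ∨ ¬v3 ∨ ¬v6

v0 = False, v1 = False, v2 = True, v3 = False, v4 = False, v5 = True, v6 = False

Unit clause (¬v1) forces v1 = False.
Try v0 = True:
  (¬v0 ∨ v3) forces v3 = True.
  clause (¬v0 ∨ ¬v3) is falsified — backtrack.
So v0 = False.
  then (v0 ∨ v1 ∨ ¬v6) forces v6 = False.
  then (v0 ∨ v2 ∨ v6) forces v2 = True.
  then (v1 ∨ ¬v2 ∨ ¬v3) forces v3 = False.
  then (v0 ∨ v1 ∨ v5) forces v5 = True.
  then (v3 ∨ ¬v4 ∨ ¬v5) forces v4 = False.
All clauses satisfied.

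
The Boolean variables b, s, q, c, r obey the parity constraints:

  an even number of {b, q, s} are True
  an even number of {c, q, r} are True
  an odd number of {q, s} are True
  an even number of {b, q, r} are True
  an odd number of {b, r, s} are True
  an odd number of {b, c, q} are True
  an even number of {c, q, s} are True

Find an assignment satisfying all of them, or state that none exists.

b = True; s = False; q = True; c = True; r = False

{b, q, s}: 2 true → even ✓
{c, q, r}: 2 true → even ✓
{q, s}: 1 true → odd ✓
{b, q, r}: 2 true → even ✓
{b, r, s}: 1 true → odd ✓
{b, c, q}: 3 true → odd ✓
{c, q, s}: 2 true → even ✓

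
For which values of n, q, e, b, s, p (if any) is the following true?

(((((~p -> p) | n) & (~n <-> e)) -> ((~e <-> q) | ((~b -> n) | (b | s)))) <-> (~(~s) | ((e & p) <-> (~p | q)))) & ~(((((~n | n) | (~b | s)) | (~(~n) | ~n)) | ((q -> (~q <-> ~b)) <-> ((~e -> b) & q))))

The conjunct ~(((((~n | n) | (~b | s)) | (~(~n) | ~n)) | ((q -> (~q <-> ~b)) <-> ((~e -> b) & q)))) is unsatisfiable on its own:
  n = True: this becomes ~((True | ((q -> (~q <-> ~b)) <-> ((~e -> b) & q)))) = False.
  n = False: this becomes ~((True | ((q -> (~q <-> ~b)) <-> ((~e -> b) & q)))) = False.
So the whole conjunction is unsatisfiable.

Unsatisfiable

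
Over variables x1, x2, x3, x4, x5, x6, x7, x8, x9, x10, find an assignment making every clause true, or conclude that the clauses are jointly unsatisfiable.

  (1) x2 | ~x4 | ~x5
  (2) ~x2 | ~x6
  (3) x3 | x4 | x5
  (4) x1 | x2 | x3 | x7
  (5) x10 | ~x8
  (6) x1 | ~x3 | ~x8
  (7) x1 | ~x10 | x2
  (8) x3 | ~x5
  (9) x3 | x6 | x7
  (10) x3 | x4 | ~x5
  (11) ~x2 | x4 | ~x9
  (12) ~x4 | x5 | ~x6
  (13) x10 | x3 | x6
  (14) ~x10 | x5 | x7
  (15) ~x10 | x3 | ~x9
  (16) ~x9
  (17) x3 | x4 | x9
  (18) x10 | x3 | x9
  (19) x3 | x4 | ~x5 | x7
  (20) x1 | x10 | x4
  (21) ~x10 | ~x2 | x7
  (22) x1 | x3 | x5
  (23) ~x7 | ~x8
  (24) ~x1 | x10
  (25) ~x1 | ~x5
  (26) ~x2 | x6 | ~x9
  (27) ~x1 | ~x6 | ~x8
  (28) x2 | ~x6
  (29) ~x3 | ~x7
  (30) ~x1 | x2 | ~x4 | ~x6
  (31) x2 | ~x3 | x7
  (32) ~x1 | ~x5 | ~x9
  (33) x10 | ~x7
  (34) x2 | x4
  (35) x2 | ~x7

x1: True; x2: True; x3: False; x4: True; x5: False; x6: False; x7: True; x8: False; x9: False; x10: True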